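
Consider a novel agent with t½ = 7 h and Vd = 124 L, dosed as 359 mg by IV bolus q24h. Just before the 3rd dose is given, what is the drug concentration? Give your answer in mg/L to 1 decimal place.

0.3 mg/L

f = (1/2)^(τ/t½) = (1/2)^(24/7) ≈ 0.0929.
C₀ = D/Vd = 359/124 ≈ 2.895 mg/L.
Before the 3rd dose, 2 doses have been given. Superposition: Cmin = C₀·(f + f²).
≈ 2.895 × (0.0929 + 0.0086) ≈ 2.895 × 0.1015 ≈ 0.294 mg/L.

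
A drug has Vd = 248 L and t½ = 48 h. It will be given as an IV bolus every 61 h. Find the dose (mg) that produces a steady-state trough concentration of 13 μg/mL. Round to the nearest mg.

τ/t½ = 61/48 ≈ 1.2708, so f = (1/2)^(61/48) ≈ 0.414420.
Cmin,ss = (D/Vd)·f/(1−f), so D = Cmin,ss·Vd·(1−f)/f.
D = 13 × 248 × (1−f)/f ≈ 13 × 248 × 1.41301 ≈ 4555.54 mg.

4556 mg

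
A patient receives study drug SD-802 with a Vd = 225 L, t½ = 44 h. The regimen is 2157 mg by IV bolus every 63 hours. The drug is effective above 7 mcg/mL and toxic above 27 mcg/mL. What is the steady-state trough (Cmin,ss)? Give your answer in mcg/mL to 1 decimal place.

5.6 mcg/mL

τ/t½ = 63/44 ≈ 1.4318, so fraction remaining f = (1/2)^(63/44) ≈ 0.3707.
Accumulation ratio R = 1/(1 − f) ≈ 1/0.6293 ≈ 1.5891.
Each bolus raises the concentration by D/Vd = 2157/225 ≈ 9.587 mcg/mL.
Cmax,ss = C₀/(1 − f) ≈ 9.587/0.6293 ≈ 15.234 mcg/mL.
Steady-state trough Cmin,ss = Cmax,ss·f ≈ 15.234 × 0.3707 ≈ 5.647 mcg/mL.
Trough 5.6 mcg/mL vs MEC 7 mcg/mL: subtherapeutic.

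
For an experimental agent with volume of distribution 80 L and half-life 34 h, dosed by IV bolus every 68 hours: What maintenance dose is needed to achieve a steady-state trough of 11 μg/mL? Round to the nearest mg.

2640 mg

τ/t½ = 68/34 ≈ 2, so f = (1/2)^(68/34) ≈ 0.250000.
Cmin,ss = (D/Vd)·f/(1−f), so D = Cmin,ss·Vd·(1−f)/f.
D = 11 × 80 × (1−f)/f ≈ 11 × 80 × 3.00000 ≈ 2640.00 mg.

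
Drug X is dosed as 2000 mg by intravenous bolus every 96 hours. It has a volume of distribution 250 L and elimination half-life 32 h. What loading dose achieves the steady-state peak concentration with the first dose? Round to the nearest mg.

2286 mg

f = (1/2)^(96/32) ≈ 0.125000; accumulation ratio R = 1/(1−f) ≈ 1.14286.
Loading dose to hit Cmax,ss on first dose: D_load = D_maint·R ≈ 2000 × 1.14286 ≈ 2285.72 mg.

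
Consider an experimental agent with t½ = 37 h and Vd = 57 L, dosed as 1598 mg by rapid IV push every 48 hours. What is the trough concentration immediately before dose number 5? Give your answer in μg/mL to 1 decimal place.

f = (1/2)^(τ/t½) = (1/2)^(48/37) ≈ 0.4069.
C₀ = D/Vd = 1598/57 ≈ 28.035 μg/mL.
Before the 5th dose, 4 doses have been given. Superposition: Cmin = C₀·(f + f² + … + f^4).
≈ 28.035 × (0.4069 + 0.1656 + 0.0674 + 0.0274) ≈ 28.035 × 0.6673 ≈ 18.708 μg/mL.

18.7 μg/mL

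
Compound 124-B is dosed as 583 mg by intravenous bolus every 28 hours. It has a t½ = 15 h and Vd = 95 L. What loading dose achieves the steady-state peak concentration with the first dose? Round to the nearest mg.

f = (1/2)^(28/15) ≈ 0.274206; accumulation ratio R = 1/(1−f) ≈ 1.37780.
Loading dose to hit Cmax,ss on first dose: D_load = D_maint·R ≈ 583 × 1.37780 ≈ 803.26 mg.

803 mg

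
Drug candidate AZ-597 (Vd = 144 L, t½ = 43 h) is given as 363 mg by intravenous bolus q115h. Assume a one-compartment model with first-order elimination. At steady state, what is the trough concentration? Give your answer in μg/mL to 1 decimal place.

τ/t½ = 115/43 ≈ 2.6744, so fraction remaining f = (1/2)^(115/43) ≈ 0.1566.
Single-dose peak C₀ = D/Vd = 363/144 ≈ 2.521 μg/mL.
Steady-state trough Cmin,ss = C₀·f/(1−f) ≈ 2.521 × 0.1566/0.8434 ≈ 0.468 μg/mL.

0.5 μg/mL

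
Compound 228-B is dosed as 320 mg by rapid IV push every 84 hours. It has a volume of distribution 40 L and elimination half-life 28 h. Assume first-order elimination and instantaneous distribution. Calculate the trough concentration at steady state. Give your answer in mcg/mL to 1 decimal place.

1.1 mcg/mL

The dosing interval is 3 half-lives, so f = 2^(−3) = 0.125.
Accumulation ratio R = 1/(1 − f) = 1/0.875 = 8/7.
Single-dose peak C₀ = D/Vd = 320/40 = 8 mcg/mL.
Steady-state peak Cmax,ss = C₀·R = 8 × 8/7 ≈ 9.143 mcg/mL.
Steady-state trough Cmin,ss = Cmax,ss·f ≈ 9.143 × 0.125 ≈ 1.143 mcg/mL.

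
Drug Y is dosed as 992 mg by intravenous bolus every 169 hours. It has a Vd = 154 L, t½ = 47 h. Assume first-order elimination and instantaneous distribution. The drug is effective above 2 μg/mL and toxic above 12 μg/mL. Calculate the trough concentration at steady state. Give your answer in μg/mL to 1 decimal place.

0.6 μg/mL

τ/t½ = 169/47 ≈ 3.5957, so fraction remaining f = (1/2)^(169/47) ≈ 0.0827.
Accumulation ratio R = 1/(1 − f) ≈ 1/0.9173 ≈ 1.0902.
Single-dose peak C₀ = D/Vd = 992/154 ≈ 6.442 μg/mL.
Steady-state peak Cmax,ss = C₀·R ≈ 6.442 × 1.0902 ≈ 7.023 μg/mL.
Steady-state trough Cmin,ss = Cmax,ss·f ≈ 7.023 × 0.0827 ≈ 0.581 μg/mL.
Trough 0.6 μg/mL vs MEC 2 μg/mL: subtherapeutic.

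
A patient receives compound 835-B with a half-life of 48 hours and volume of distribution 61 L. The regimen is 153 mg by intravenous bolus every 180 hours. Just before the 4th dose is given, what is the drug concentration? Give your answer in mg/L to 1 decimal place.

f = (1/2)^(τ/t½) = (1/2)^(180/48) ≈ 0.0743.
C₀ = D/Vd = 153/61 ≈ 2.508 mg/L.
Before the 4th dose, 3 doses have been given. Superposition: Cmin = C₀·(f + f² + … + f^3).
≈ 2.508 × (0.0743 + 0.0055 + 0.0004) ≈ 2.508 × 0.0802 ≈ 0.201 mg/L.

0.2 mg/L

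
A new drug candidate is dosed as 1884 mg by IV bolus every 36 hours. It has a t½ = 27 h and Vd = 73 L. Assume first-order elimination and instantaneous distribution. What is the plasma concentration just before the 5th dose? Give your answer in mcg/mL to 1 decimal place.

f = (1/2)^(τ/t½) = (1/2)^(36/27) ≈ 0.3969.
C₀ = D/Vd = 1884/73 ≈ 25.808 mcg/mL.
Before the 5th dose, 4 doses have been given. Superposition: Cmin = C₀·(f + f² + … + f^4).
≈ 25.808 × (0.3969 + 0.1575 + 0.0625 + 0.0248) ≈ 25.808 × 0.6417 ≈ 16.561 mcg/mL.

16.6 mcg/mL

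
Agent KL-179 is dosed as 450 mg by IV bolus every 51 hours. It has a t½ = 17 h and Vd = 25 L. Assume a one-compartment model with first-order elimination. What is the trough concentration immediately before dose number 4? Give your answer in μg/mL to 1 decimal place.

f = (1/2)^(τ/t½) = (1/2)^(51/17) ≈ 0.1250.
C₀ = D/Vd = 450/25 ≈ 18.000 μg/mL.
Before the 4th dose, 3 doses have been given. Superposition: Cmin = C₀·(f + f² + … + f^3).
≈ 18.000 × (0.1250 + 0.0156 + 0.0020) ≈ 18.000 × 0.1426 ≈ 2.567 μg/mL.

2.6 μg/mL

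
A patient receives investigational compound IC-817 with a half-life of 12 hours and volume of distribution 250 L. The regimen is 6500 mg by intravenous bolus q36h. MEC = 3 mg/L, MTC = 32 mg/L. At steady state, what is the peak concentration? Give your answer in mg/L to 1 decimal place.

τ = 36 h = 3 half-lives, so f = (1/2)^3 = 0.125.
At steady state, R = 1/(1 − 0.125) = 8/7.
Single-dose peak C₀ = D/Vd = 6500/250 = 26 mg/L.
Steady-state peak Cmax,ss = C₀·R = 26 × 8/7 ≈ 29.714 mg/L.
Peak 29.7 mg/L vs MTC 32 mg/L: below toxic threshold.

29.7 mg/L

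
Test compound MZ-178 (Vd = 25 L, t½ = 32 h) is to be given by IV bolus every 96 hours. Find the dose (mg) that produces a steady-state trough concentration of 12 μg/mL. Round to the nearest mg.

2100 mg

τ/t½ = 96/32 ≈ 3, so f = (1/2)^(96/32) ≈ 0.125000.
Cmin,ss = (D/Vd)·f/(1−f), so D = Cmin,ss·Vd·(1−f)/f.
D = 12 × 25 × (1−f)/f ≈ 12 × 25 × 7.00000 ≈ 2100.00 mg.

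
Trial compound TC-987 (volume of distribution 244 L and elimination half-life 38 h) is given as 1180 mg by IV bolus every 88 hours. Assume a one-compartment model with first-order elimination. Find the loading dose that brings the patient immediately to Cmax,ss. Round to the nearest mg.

f = (1/2)^(88/38) ≈ 0.200853; accumulation ratio R = 1/(1−f) ≈ 1.25133.
Loading dose to hit Cmax,ss on first dose: D_load = D_maint·R ≈ 1180 × 1.25133 ≈ 1476.57 mg.

1477 mg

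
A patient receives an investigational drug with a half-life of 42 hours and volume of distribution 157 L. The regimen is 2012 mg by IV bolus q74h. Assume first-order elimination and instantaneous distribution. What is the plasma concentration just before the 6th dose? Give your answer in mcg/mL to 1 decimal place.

f = (1/2)^(τ/t½) = (1/2)^(74/42) ≈ 0.2949.
C₀ = D/Vd = 2012/157 ≈ 12.815 mcg/mL.
Before the 6th dose, 5 doses have been given. Superposition: Cmin = C₀·(f + f² + … + f^5).
≈ 12.815 × (0.2949 + 0.0870 + 0.0256 + 0.0076 + 0.0022) ≈ 12.815 × 0.4173 ≈ 5.348 mcg/mL.

5.3 mcg/mL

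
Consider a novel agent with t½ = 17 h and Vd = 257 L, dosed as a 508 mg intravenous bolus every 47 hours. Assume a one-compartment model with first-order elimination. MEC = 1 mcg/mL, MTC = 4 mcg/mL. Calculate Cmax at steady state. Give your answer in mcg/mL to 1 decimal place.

2.3 mcg/mL

k = ln2/t½ = ln2/17 ≈ 0.040773 h⁻¹; fraction remaining f = e^(−kτ) = e^(−0.040773×47) ≈ 0.1471.
Accumulation ratio R = 1/(1 − f) ≈ 1/0.8529 ≈ 1.1725.
Each bolus raises the concentration by D/Vd = 508/257 ≈ 1.977 mcg/mL.
Cmax,ss = C₀/(1 − f) ≈ 1.977/0.8529 ≈ 2.318 mcg/mL.
Peak 2.3 mcg/mL vs MTC 4 mcg/mL: below toxic threshold.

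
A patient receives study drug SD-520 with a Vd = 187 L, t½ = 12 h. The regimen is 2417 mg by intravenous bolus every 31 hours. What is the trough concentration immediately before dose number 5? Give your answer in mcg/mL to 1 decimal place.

2.6 mcg/mL

f = (1/2)^(τ/t½) = (1/2)^(31/12) ≈ 0.1669.
C₀ = D/Vd = 2417/187 ≈ 12.925 mcg/mL.
Before the 5th dose, 4 doses have been given. Superposition: Cmin = C₀·(f + f² + … + f^4).
≈ 12.925 × (0.1669 + 0.0279 + 0.0046 + 0.0008) ≈ 12.925 × 0.2002 ≈ 2.588 mcg/mL.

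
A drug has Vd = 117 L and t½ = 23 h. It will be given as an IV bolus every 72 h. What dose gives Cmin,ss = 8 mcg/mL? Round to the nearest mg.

τ/t½ = 72/23 ≈ 3.1304, so f = (1/2)^(72/23) ≈ 0.114195.
Cmin,ss = (D/Vd)·f/(1−f), so D = Cmin,ss·Vd·(1−f)/f.
D = 8 × 117 × (1−f)/f ≈ 8 × 117 × 7.75695 ≈ 7260.51 mg.

7261 mg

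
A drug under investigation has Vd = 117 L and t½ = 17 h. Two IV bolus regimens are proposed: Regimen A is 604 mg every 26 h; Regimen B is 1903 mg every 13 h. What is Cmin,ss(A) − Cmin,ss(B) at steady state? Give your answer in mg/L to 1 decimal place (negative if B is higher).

Regimen A: f = (1/2)^(26/17) ≈ 0.3464; Cmin,ss = (604/117)·f/(1−f) ≈ 2.736 mg/L.
Regimen B: f = (1/2)^(13/17) ≈ 0.5886; Cmin,ss = (1903/117)·f/(1−f) ≈ 23.271 mg/L.
Difference ≈ 2.736 − 23.271 ≈ -20.535 mg/L.

-20.5 mg/L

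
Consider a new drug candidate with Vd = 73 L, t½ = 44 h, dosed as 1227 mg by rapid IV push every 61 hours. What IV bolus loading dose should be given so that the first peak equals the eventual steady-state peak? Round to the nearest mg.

1987 mg

f = (1/2)^(61/44) ≈ 0.382528; accumulation ratio R = 1/(1−f) ≈ 1.61951.
Loading dose to hit Cmax,ss on first dose: D_load = D_maint·R ≈ 1227 × 1.61951 ≈ 1987.14 mg.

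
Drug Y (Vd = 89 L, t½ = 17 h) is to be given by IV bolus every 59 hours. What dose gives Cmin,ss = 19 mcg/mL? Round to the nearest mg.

17054 mg

τ/t½ = 59/17 ≈ 3.4706, so f = (1/2)^(59/17) ≈ 0.090209.
Cmin,ss = (D/Vd)·f/(1−f), so D = Cmin,ss·Vd·(1−f)/f.
D = 19 × 89 × (1−f)/f ≈ 19 × 89 × 10.08537 ≈ 17054.36 mg.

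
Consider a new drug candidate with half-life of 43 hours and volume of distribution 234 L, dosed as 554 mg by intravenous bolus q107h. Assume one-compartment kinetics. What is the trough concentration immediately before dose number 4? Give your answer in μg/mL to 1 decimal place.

f = (1/2)^(τ/t½) = (1/2)^(107/43) ≈ 0.1782.
C₀ = D/Vd = 554/234 ≈ 2.368 μg/mL.
Before the 4th dose, 3 doses have been given. Superposition: Cmin = C₀·(f + f² + … + f^3).
≈ 2.368 × (0.1782 + 0.0318 + 0.0057) ≈ 2.368 × 0.2157 ≈ 0.511 μg/mL.

0.5 μg/mL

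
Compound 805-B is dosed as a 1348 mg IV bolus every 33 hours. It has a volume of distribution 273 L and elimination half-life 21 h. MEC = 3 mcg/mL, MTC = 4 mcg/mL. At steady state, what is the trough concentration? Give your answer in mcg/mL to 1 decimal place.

τ/t½ = 33/21 ≈ 1.5714, so fraction remaining f = (1/2)^(33/21) ≈ 0.3365.
Each bolus raises the concentration by D/Vd = 1348/273 ≈ 4.938 mcg/mL.
Steady-state trough Cmin,ss = C₀·f/(1−f) ≈ 4.938 × 0.3365/0.6635 ≈ 2.504 mcg/mL.
Trough 2.5 mcg/mL vs MEC 3 mcg/mL: subtherapeutic.

2.5 mcg/mL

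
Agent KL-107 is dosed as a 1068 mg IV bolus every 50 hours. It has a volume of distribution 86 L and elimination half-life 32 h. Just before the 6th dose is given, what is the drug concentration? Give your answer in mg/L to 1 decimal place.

6.3 mg/L

f = (1/2)^(τ/t½) = (1/2)^(50/32) ≈ 0.3386.
C₀ = D/Vd = 1068/86 ≈ 12.419 mg/L.
Before the 6th dose, 5 doses have been given. Superposition: Cmin = C₀·(f + f² + … + f^5).
≈ 12.419 × (0.3386 + 0.1146 + 0.0388 + 0.0131 + 0.0045) ≈ 12.419 × 0.5096 ≈ 6.329 mg/L.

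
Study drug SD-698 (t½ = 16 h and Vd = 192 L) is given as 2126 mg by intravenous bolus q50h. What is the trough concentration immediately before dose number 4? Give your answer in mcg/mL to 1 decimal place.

1.4 mcg/mL

f = (1/2)^(τ/t½) = (1/2)^(50/16) ≈ 0.1146.
C₀ = D/Vd = 2126/192 ≈ 11.073 mcg/mL.
Before the 4th dose, 3 doses have been given. Superposition: Cmin = C₀·(f + f² + … + f^3).
≈ 11.073 × (0.1146 + 0.0131 + 0.0015) ≈ 11.073 × 0.1292 ≈ 1.431 mcg/mL.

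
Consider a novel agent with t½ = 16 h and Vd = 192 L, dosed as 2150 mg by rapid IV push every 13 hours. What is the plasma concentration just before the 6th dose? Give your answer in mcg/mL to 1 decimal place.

13.9 mcg/mL

f = (1/2)^(τ/t½) = (1/2)^(13/16) ≈ 0.5694.
C₀ = D/Vd = 2150/192 ≈ 11.198 mcg/mL.
Before the 6th dose, 5 doses have been given. Superposition: Cmin = C₀·(f + f² + … + f^5).
≈ 11.198 × (0.5694 + 0.3242 + 0.1846 + 0.1051 + 0.0599) ≈ 11.198 × 1.2432 ≈ 13.921 mcg/mL.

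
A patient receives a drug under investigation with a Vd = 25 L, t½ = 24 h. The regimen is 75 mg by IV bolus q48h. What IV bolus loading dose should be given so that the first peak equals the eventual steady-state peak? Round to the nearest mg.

f = (1/2)^(48/24) ≈ 0.250000; accumulation ratio R = 1/(1−f) ≈ 1.33333.
Loading dose to hit Cmax,ss on first dose: D_load = D_maint·R ≈ 75 × 1.33333 ≈ 100.00 mg.

100 mg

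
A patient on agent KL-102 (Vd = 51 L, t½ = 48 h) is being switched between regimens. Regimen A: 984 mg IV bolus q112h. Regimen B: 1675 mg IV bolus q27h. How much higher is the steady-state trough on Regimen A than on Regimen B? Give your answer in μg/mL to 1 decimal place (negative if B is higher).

-64.1 μg/mL

Regimen A: f = (1/2)^(112/48) ≈ 0.1984; Cmin,ss = (984/51)·f/(1−f) ≈ 4.775 μg/mL.
Regimen B: f = (1/2)^(27/48) ≈ 0.6771; Cmin,ss = (1675/51)·f/(1−f) ≈ 68.870 μg/mL.
Difference ≈ 4.775 − 68.870 ≈ -64.095 μg/mL.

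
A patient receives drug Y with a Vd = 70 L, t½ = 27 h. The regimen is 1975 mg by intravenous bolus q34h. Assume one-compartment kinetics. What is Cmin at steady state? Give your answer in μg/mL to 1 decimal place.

20.2 μg/mL

τ/t½ = 34/27 ≈ 1.2593, so fraction remaining f = (1/2)^(34/27) ≈ 0.4178.
Single-dose peak C₀ = D/Vd = 1975/70 ≈ 28.214 μg/mL.
Steady-state trough Cmin,ss = C₀·f/(1−f) ≈ 28.214 × 0.4178/0.5822 ≈ 20.247 μg/mL.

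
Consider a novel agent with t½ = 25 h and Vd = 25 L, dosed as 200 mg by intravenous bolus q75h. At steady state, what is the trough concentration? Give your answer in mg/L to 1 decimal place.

τ = 75 h = 3 half-lives, so f = (1/2)^3 = 0.125.
Accumulation ratio R = 1/(1 − f) = 1/0.875 = 8/7.
Single-dose peak C₀ = D/Vd = 200/25 = 8 mg/L.
Steady-state peak Cmax,ss = C₀·R = 8 × 8/7 ≈ 9.143 mg/L.
Steady-state trough Cmin,ss = Cmax,ss·f ≈ 9.143 × 0.125 ≈ 1.143 mg/L.

1.1 mg/L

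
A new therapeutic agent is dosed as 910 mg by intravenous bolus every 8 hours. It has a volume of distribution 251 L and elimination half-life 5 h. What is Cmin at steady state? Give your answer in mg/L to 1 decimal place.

1.8 mg/L

k = ln2/t½ = ln2/5 ≈ 0.138629 h⁻¹; fraction remaining f = e^(−kτ) = e^(−0.138629×8) ≈ 0.3299.
Each bolus raises the concentration by D/Vd = 910/251 ≈ 3.625 mg/L.
Steady-state trough Cmin,ss = C₀·f/(1−f) ≈ 3.625 × 0.3299/0.6701 ≈ 1.785 mg/L.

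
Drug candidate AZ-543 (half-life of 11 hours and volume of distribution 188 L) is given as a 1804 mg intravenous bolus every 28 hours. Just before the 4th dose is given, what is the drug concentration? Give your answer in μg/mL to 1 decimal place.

f = (1/2)^(τ/t½) = (1/2)^(28/11) ≈ 0.1713.
C₀ = D/Vd = 1804/188 ≈ 9.596 μg/mL.
Before the 4th dose, 3 doses have been given. Superposition: Cmin = C₀·(f + f² + … + f^3).
≈ 9.596 × (0.1713 + 0.0293 + 0.0050) ≈ 9.596 × 0.2056 ≈ 1.973 μg/mL.

2.0 μg/mL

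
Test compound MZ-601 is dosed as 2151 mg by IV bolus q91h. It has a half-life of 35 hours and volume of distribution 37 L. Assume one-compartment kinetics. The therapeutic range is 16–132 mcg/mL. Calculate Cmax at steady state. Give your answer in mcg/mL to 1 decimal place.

69.6 mcg/mL

Over one 91-h interval, 91/35 ≈ 2.6 half-lives elapse, leaving f ≈ 0.1649 of each dose.
At steady state, accumulation factor R = 1/(1 − e^(−kτ)) ≈ 1.1975.
Single-dose peak C₀ = D/Vd = 2151/37 ≈ 58.135 mcg/mL.
Cmax,ss = C₀/(1 − f) ≈ 58.135/0.8351 ≈ 69.614 mcg/mL.
Peak 69.6 mcg/mL vs MTC 132 mcg/mL: below toxic threshold.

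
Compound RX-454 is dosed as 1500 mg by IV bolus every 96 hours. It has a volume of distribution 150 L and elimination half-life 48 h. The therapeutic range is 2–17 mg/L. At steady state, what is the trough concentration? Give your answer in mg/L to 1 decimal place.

3.3 mg/L

τ = 96 h = 2 half-lives, so f = (1/2)^2 = 0.25.
Accumulation ratio R = 1/(1 − f) = 1/0.75 = 4/3.
Single-dose peak C₀ = D/Vd = 1500/150 = 10 mg/L.
Steady-state peak Cmax,ss = C₀·R = 10 × 4/3 ≈ 13.333 mg/L.
Steady-state trough Cmin,ss = Cmax,ss·f ≈ 13.333 × 0.25 ≈ 3.333 mg/L.
Trough 3.3 mg/L vs MEC 2 mg/L: adequate.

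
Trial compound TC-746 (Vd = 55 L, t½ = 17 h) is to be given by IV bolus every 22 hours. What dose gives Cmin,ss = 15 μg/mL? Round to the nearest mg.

1198 mg

τ/t½ = 22/17 ≈ 1.2941, so f = (1/2)^(22/17) ≈ 0.407785.
Cmin,ss = (D/Vd)·f/(1−f), so D = Cmin,ss·Vd·(1−f)/f.
D = 15 × 55 × (1−f)/f ≈ 15 × 55 × 1.45227 ≈ 1198.12 mg.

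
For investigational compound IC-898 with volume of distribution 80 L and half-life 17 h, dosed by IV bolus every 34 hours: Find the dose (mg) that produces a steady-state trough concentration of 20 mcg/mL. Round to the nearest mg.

τ/t½ = 34/17 ≈ 2, so f = (1/2)^(34/17) ≈ 0.250000.
Cmin,ss = (D/Vd)·f/(1−f), so D = Cmin,ss·Vd·(1−f)/f.
D = 20 × 80 × (1−f)/f ≈ 20 × 80 × 3.00000 ≈ 4800.00 mg.

4800 mg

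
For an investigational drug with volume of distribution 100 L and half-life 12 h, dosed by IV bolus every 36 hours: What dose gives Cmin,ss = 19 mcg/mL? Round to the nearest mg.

13300 mg

τ/t½ = 36/12 ≈ 3, so f = (1/2)^(36/12) ≈ 0.125000.
Cmin,ss = (D/Vd)·f/(1−f), so D = Cmin,ss·Vd·(1−f)/f.
D = 19 × 100 × (1−f)/f ≈ 19 × 100 × 7.00000 ≈ 13300.00 mg.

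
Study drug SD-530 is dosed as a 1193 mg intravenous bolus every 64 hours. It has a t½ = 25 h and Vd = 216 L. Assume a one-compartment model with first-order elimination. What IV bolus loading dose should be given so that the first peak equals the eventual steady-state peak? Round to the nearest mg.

f = (1/2)^(64/25) ≈ 0.169576; accumulation ratio R = 1/(1−f) ≈ 1.20420.
Loading dose to hit Cmax,ss on first dose: D_load = D_maint·R ≈ 1193 × 1.20420 ≈ 1436.61 mg.

1437 mg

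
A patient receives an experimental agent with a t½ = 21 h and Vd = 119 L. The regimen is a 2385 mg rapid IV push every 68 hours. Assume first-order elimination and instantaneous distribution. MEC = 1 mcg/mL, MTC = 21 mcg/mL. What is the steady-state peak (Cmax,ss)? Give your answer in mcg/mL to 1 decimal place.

22.4 mcg/mL

k = ln2/t½ = ln2/21 ≈ 0.033007 h⁻¹; fraction remaining f = e^(−kτ) = e^(−0.033007×68) ≈ 0.1060.
At steady state, accumulation factor R = 1/(1 − e^(−kτ)) ≈ 1.1186.
Single-dose peak C₀ = D/Vd = 2385/119 ≈ 20.042 mcg/mL.
Steady-state peak Cmax,ss = C₀·R ≈ 20.042 × 1.1186 ≈ 22.419 mcg/mL.
Peak 22.4 mcg/mL vs MTC 21 mcg/mL: exceeds toxic threshold.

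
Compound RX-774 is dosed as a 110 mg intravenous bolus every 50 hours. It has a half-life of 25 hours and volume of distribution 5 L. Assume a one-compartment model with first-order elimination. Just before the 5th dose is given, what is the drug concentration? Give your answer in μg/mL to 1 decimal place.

7.3 μg/mL

f = (1/2)^(τ/t½) = (1/2)^(50/25) ≈ 0.2500.
C₀ = D/Vd = 110/5 ≈ 22.000 μg/mL.
Before the 5th dose, 4 doses have been given. Superposition: Cmin = C₀·(f + f² + … + f^4).
≈ 22.000 × (0.2500 + 0.0625 + 0.0156 + 0.0039) ≈ 22.000 × 0.3320 ≈ 7.304 μg/mL.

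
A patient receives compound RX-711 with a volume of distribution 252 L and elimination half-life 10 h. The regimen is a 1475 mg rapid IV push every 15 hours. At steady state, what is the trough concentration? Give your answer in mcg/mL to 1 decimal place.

Over one 15-h interval, 15/10 ≈ 1.5 half-lives elapse, leaving f ≈ 0.3536 of each dose.
At steady state, accumulation factor R = 1/(1 − e^(−kτ)) ≈ 1.5470.
Each bolus raises the concentration by D/Vd = 1475/252 ≈ 5.853 mcg/mL.
Cmax,ss = C₀/(1 − f) ≈ 5.853/0.6464 ≈ 9.055 mcg/mL.
Steady-state trough Cmin,ss = Cmax,ss·f ≈ 9.055 × 0.3536 ≈ 3.202 mcg/mL.

3.2 mcg/mL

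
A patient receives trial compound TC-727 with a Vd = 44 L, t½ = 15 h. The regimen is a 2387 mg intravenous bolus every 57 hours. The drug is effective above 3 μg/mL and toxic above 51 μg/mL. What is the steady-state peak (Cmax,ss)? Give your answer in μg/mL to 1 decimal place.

58.4 μg/mL

τ/t½ = 57/15 ≈ 3.8, so fraction remaining f = (1/2)^(57/15) ≈ 0.0718.
Accumulation ratio R = 1/(1 − f) ≈ 1/0.9282 ≈ 1.0774.
Each bolus raises the concentration by D/Vd = 2387/44 ≈ 54.250 μg/mL.
Cmax,ss = C₀/(1 − f) ≈ 54.250/0.9282 ≈ 58.446 μg/mL.
Peak 58.4 μg/mL vs MTC 51 μg/mL: exceeds toxic threshold.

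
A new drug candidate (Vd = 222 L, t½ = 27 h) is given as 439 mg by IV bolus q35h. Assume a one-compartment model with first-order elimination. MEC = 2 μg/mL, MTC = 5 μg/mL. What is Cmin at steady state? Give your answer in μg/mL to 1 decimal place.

k = ln2/t½ = ln2/27 ≈ 0.025672 h⁻¹; fraction remaining f = e^(−kτ) = e^(−0.025672×35) ≈ 0.4072.
Accumulation ratio R = 1/(1 − f) ≈ 1/0.5928 ≈ 1.6869.
Single-dose peak C₀ = D/Vd = 439/222 ≈ 1.977 μg/mL.
Steady-state peak Cmax,ss = C₀·R ≈ 1.977 × 1.6869 ≈ 3.335 μg/mL.
One interval later, Cmin,ss = Cmax,ss·e^(−kτ) ≈ 3.335 × 0.4072 ≈ 1.358 μg/mL.
Trough 1.4 μg/mL vs MEC 2 μg/mL: subtherapeutic.

1.4 μg/mL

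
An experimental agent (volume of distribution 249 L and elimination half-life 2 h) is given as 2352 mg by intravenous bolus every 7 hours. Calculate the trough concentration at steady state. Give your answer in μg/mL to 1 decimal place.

0.9 μg/mL

k = ln2/t½ = ln2/2 ≈ 0.346574 h⁻¹; fraction remaining f = e^(−kτ) = e^(−0.346574×7) ≈ 0.0884.
At steady state, accumulation factor R = 1/(1 − e^(−kτ)) ≈ 1.0970.
Each bolus raises the concentration by D/Vd = 2352/249 ≈ 9.446 μg/mL.
Cmax,ss = C₀/(1 − f) ≈ 9.446/0.9116 ≈ 10.362 μg/mL.
One interval later, Cmin,ss = Cmax,ss·e^(−kτ) ≈ 10.362 × 0.0884 ≈ 0.916 μg/mL.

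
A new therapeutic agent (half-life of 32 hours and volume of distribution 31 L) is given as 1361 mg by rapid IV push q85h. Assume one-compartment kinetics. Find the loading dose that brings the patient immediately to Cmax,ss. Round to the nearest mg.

1618 mg

f = (1/2)^(85/32) ≈ 0.158631; accumulation ratio R = 1/(1−f) ≈ 1.18854.
Loading dose to hit Cmax,ss on first dose: D_load = D_maint·R ≈ 1361 × 1.18854 ≈ 1617.60 mg.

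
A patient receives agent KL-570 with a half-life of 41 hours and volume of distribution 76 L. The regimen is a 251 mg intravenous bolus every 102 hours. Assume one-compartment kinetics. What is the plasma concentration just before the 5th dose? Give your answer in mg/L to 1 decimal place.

0.7 mg/L

f = (1/2)^(τ/t½) = (1/2)^(102/41) ≈ 0.1783.
C₀ = D/Vd = 251/76 ≈ 3.303 mg/L.
Before the 5th dose, 4 doses have been given. Superposition: Cmin = C₀·(f + f² + … + f^4).
≈ 3.303 × (0.1783 + 0.0318 + 0.0057 + 0.0010) ≈ 3.303 × 0.2168 ≈ 0.716 mg/L.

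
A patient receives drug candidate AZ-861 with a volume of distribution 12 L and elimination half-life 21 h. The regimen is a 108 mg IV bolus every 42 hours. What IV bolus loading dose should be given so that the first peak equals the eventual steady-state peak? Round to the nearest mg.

144 mg

f = (1/2)^(42/21) ≈ 0.250000; accumulation ratio R = 1/(1−f) ≈ 1.33333.
Loading dose to hit Cmax,ss on first dose: D_load = D_maint·R ≈ 108 × 1.33333 ≈ 144.00 mg.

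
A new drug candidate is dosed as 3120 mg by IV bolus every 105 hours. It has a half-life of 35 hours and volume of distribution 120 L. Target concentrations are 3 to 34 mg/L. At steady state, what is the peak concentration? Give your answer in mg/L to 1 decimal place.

τ = 105 h = 3 half-lives, so f = (1/2)^3 = 0.125.
At steady state, R = 1/(1 − 0.125) = 8/7.
Single-dose peak C₀ = D/Vd = 3120/120 = 26 mg/L.
Steady-state peak Cmax,ss = C₀·R = 26 × 8/7 ≈ 29.714 mg/L.
Peak 29.7 mg/L vs MTC 34 mg/L: below toxic threshold.

29.7 mg/L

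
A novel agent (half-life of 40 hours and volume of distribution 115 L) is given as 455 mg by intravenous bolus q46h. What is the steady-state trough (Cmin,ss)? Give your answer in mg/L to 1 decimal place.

Over one 46-h interval, 46/40 ≈ 1.15 half-lives elapse, leaving f ≈ 0.4506 of each dose.
Single-dose peak C₀ = D/Vd = 455/115 ≈ 3.957 mg/L.
Steady-state trough Cmin,ss = C₀·f/(1−f) ≈ 3.957 × 0.4506/0.5494 ≈ 3.245 mg/L.

3.2 mg/L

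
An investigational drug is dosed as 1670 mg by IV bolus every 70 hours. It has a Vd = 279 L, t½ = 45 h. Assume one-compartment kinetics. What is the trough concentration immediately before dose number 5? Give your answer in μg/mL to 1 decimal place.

3.0 μg/mL

f = (1/2)^(τ/t½) = (1/2)^(70/45) ≈ 0.3402.
C₀ = D/Vd = 1670/279 ≈ 5.986 μg/mL.
Before the 5th dose, 4 doses have been given. Superposition: Cmin = C₀·(f + f² + … + f^4).
≈ 5.986 × (0.3402 + 0.1157 + 0.0394 + 0.0134) ≈ 5.986 × 0.5087 ≈ 3.045 μg/mL.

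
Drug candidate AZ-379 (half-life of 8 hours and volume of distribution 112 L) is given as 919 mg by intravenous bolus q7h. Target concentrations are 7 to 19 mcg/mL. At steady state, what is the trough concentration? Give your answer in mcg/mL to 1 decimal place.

τ/t½ = 7/8 ≈ 0.875, so fraction remaining f = (1/2)^(7/8) ≈ 0.5453.
At steady state, accumulation factor R = 1/(1 − e^(−kτ)) ≈ 2.1993.
Each bolus raises the concentration by D/Vd = 919/112 ≈ 8.205 mcg/mL.
Cmax,ss = C₀/(1 − f) ≈ 8.205/0.4547 ≈ 18.045 mcg/mL.
One interval later, Cmin,ss = Cmax,ss·e^(−kτ) ≈ 18.045 × 0.5453 ≈ 9.840 mcg/mL.
Trough 9.8 mcg/mL vs MEC 7 mcg/mL: adequate.

9.8 mcg/mL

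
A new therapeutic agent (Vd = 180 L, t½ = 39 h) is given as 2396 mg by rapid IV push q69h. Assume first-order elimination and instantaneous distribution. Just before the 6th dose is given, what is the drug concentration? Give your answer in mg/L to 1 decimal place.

5.5 mg/L

f = (1/2)^(τ/t½) = (1/2)^(69/39) ≈ 0.2934.
C₀ = D/Vd = 2396/180 ≈ 13.311 mg/L.
Before the 6th dose, 5 doses have been given. Superposition: Cmin = C₀·(f + f² + … + f^5).
≈ 13.311 × (0.2934 + 0.0861 + 0.0253 + 0.0074 + 0.0022) ≈ 13.311 × 0.4144 ≈ 5.516 mg/L.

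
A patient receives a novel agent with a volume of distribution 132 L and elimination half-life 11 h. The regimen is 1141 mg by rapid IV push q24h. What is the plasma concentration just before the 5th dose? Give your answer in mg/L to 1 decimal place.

f = (1/2)^(τ/t½) = (1/2)^(24/11) ≈ 0.2204.
C₀ = D/Vd = 1141/132 ≈ 8.644 mg/L.
Before the 5th dose, 4 doses have been given. Superposition: Cmin = C₀·(f + f² + … + f^4).
≈ 8.644 × (0.2204 + 0.0486 + 0.0107 + 0.0024) ≈ 8.644 × 0.2821 ≈ 2.438 mg/L.

2.4 mg/L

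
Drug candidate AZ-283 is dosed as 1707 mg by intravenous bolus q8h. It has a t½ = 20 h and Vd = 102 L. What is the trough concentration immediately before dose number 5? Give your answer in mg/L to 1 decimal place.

f = (1/2)^(τ/t½) = (1/2)^(8/20) ≈ 0.7579.
C₀ = D/Vd = 1707/102 ≈ 16.735 mg/L.
Before the 5th dose, 4 doses have been given. Superposition: Cmin = C₀·(f + f² + … + f^4).
≈ 16.735 × (0.7579 + 0.5744 + 0.4353 + 0.3299) ≈ 16.735 × 2.0975 ≈ 35.102 mg/L.

35.1 mg/L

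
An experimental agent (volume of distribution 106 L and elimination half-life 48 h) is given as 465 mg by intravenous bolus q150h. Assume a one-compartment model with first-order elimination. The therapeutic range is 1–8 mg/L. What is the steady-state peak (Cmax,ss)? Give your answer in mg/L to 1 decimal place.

k = ln2/t½ = ln2/48 ≈ 0.014441 h⁻¹; fraction remaining f = e^(−kτ) = e^(−0.014441×150) ≈ 0.1146.
Accumulation ratio R = 1/(1 − f) ≈ 1/0.8854 ≈ 1.1294.
Each bolus raises the concentration by D/Vd = 465/106 ≈ 4.387 mg/L.
Steady-state peak Cmax,ss = C₀·R ≈ 4.387 × 1.1294 ≈ 4.955 mg/L.
Peak 5.0 mg/L vs MTC 8 mg/L: below toxic threshold.

5.0 mg/L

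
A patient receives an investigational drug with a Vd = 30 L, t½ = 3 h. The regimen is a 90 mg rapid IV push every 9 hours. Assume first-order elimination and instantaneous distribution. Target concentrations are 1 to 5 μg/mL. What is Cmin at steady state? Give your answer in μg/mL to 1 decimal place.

τ = 9 h = 3 half-lives, so f = (1/2)^3 = 0.125.
Accumulation ratio R = 1/(1 − f) = 1/0.875 = 8/7.
Single-dose peak C₀ = D/Vd = 90/30 = 3 μg/mL.
Steady-state peak Cmax,ss = C₀·R = 3 × 8/7 ≈ 3.429 μg/mL.
Steady-state trough Cmin,ss = Cmax,ss·f ≈ 3.429 × 0.125 ≈ 0.429 μg/mL.
Trough 0.4 μg/mL vs MEC 1 μg/mL: subtherapeutic.

0.4 μg/mL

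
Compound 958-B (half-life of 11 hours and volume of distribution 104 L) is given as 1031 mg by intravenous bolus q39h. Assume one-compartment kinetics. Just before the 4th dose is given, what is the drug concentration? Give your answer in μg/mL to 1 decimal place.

f = (1/2)^(τ/t½) = (1/2)^(39/11) ≈ 0.0856.
C₀ = D/Vd = 1031/104 ≈ 9.913 μg/mL.
Before the 4th dose, 3 doses have been given. Superposition: Cmin = C₀·(f + f² + … + f^3).
≈ 9.913 × (0.0856 + 0.0073 + 0.0006) ≈ 9.913 × 0.0935 ≈ 0.927 μg/mL.

0.9 μg/mL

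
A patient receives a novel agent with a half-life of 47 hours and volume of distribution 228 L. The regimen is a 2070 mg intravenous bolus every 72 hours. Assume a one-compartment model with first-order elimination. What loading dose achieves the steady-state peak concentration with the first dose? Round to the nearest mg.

3164 mg

f = (1/2)^(72/47) ≈ 0.345818; accumulation ratio R = 1/(1−f) ≈ 1.52863.
Loading dose to hit Cmax,ss on first dose: D_load = D_maint·R ≈ 2070 × 1.52863 ≈ 3164.26 mg.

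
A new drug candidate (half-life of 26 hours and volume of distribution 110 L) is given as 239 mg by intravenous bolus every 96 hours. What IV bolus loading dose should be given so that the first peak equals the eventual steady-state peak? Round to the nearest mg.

259 mg

f = (1/2)^(96/26) ≈ 0.077358; accumulation ratio R = 1/(1−f) ≈ 1.08384.
Loading dose to hit Cmax,ss on first dose: D_load = D_maint·R ≈ 239 × 1.08384 ≈ 259.04 mg.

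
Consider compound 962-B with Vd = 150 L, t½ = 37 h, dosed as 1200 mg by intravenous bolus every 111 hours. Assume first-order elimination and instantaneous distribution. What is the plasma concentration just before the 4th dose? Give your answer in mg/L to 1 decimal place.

1.1 mg/L

f = (1/2)^(τ/t½) = (1/2)^(111/37) ≈ 0.1250.
C₀ = D/Vd = 1200/150 ≈ 8.000 mg/L.
Before the 4th dose, 3 doses have been given. Superposition: Cmin = C₀·(f + f² + … + f^3).
≈ 8.000 × (0.1250 + 0.0156 + 0.0020) ≈ 8.000 × 0.1426 ≈ 1.141 mg/L.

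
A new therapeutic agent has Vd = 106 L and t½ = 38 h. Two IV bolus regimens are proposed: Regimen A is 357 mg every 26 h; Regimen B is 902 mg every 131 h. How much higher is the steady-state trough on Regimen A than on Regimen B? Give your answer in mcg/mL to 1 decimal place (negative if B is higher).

4.7 mcg/mL

Regimen A: f = (1/2)^(26/38) ≈ 0.6223; Cmin,ss = (357/106)·f/(1−f) ≈ 5.549 mcg/mL.
Regimen B: f = (1/2)^(131/38) ≈ 0.0917; Cmin,ss = (902/106)·f/(1−f) ≈ 0.859 mcg/mL.
Difference ≈ 5.549 − 0.859 ≈ 4.690 mcg/mL.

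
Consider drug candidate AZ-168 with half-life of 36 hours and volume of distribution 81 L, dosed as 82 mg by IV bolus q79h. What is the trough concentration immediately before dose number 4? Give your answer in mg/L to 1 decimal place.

0.3 mg/L

f = (1/2)^(τ/t½) = (1/2)^(79/36) ≈ 0.2185.
C₀ = D/Vd = 82/81 ≈ 1.012 mg/L.
Before the 4th dose, 3 doses have been given. Superposition: Cmin = C₀·(f + f² + … + f^3).
≈ 1.012 × (0.2185 + 0.0477 + 0.0104) ≈ 1.012 × 0.2766 ≈ 0.280 mg/L.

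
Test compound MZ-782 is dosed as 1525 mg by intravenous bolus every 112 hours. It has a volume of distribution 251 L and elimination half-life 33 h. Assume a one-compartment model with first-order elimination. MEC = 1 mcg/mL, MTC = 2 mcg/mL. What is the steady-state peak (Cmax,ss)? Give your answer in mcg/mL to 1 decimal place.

Over one 112-h interval, 112/33 ≈ 3.3939 half-lives elapse, leaving f ≈ 0.0951 of each dose.
Accumulation ratio R = 1/(1 − f) ≈ 1/0.9049 ≈ 1.1051.
Each bolus raises the concentration by D/Vd = 1525/251 ≈ 6.076 mcg/mL.
Cmax,ss = C₀/(1 − f) ≈ 6.076/0.9049 ≈ 6.715 mcg/mL.
Peak 6.7 mcg/mL vs MTC 2 mcg/mL: exceeds toxic threshold.

6.7 mcg/mL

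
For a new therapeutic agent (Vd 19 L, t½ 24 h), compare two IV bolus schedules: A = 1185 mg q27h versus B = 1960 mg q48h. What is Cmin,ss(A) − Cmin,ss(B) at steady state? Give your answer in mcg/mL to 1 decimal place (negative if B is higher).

18.4 mcg/mL

Regimen A: f = (1/2)^(27/24) ≈ 0.4585; Cmin,ss = (1185/19)·f/(1−f) ≈ 52.809 mcg/mL.
Regimen B: f = (1/2)^(48/24) ≈ 0.2500; Cmin,ss = (1960/19)·f/(1−f) ≈ 34.386 mcg/mL.
Difference ≈ 52.809 − 34.386 ≈ 18.423 mcg/mL.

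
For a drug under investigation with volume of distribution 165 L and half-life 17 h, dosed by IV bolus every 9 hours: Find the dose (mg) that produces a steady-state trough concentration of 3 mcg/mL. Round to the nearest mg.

τ/t½ = 9/17 ≈ 0.52941, so f = (1/2)^(9/17) ≈ 0.692837.
Cmin,ss = (D/Vd)·f/(1−f), so D = Cmin,ss·Vd·(1−f)/f.
D = 3 × 165 × (1−f)/f ≈ 3 × 165 × 0.44334 ≈ 219.45 mg.

219 mg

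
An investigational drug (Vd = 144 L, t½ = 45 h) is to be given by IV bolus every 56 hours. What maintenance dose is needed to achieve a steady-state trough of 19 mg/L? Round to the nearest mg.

τ/t½ = 56/45 ≈ 1.2444, so f = (1/2)^(56/45) ≈ 0.422070.
Cmin,ss = (D/Vd)·f/(1−f), so D = Cmin,ss·Vd·(1−f)/f.
D = 19 × 144 × (1−f)/f ≈ 19 × 144 × 1.36928 ≈ 3746.35 mg.

3746 mg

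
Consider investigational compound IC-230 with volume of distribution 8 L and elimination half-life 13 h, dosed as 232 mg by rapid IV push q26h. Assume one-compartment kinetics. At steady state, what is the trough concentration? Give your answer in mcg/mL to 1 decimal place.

τ = 26 h = 2 half-lives, so f = (1/2)^2 = 0.25.
Accumulation ratio R = 1/(1 − f) = 1/0.75 = 4/3.
Single-dose peak C₀ = D/Vd = 232/8 = 29 mcg/mL.
Steady-state peak Cmax,ss = C₀·R = 29 × 4/3 ≈ 38.667 mcg/mL.
Steady-state trough Cmin,ss = Cmax,ss·f ≈ 38.667 × 0.25 ≈ 9.667 mcg/mL.

9.7 mcg/mL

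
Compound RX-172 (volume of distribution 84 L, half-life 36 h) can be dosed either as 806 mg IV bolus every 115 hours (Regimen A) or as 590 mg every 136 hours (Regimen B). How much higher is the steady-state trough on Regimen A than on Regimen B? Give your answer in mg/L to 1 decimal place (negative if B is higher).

Regimen A: f = (1/2)^(115/36) ≈ 0.1092; Cmin,ss = (806/84)·f/(1−f) ≈ 1.176 mg/L.
Regimen B: f = (1/2)^(136/36) ≈ 0.0729; Cmin,ss = (590/84)·f/(1−f) ≈ 0.552 mg/L.
Difference ≈ 1.176 − 0.552 ≈ 0.624 mg/L.

0.6 mg/L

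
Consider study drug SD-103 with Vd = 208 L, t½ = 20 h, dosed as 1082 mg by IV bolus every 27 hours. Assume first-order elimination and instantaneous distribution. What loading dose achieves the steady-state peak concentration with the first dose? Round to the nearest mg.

f = (1/2)^(27/20) ≈ 0.392292; accumulation ratio R = 1/(1−f) ≈ 1.64553.
Loading dose to hit Cmax,ss on first dose: D_load = D_maint·R ≈ 1082 × 1.64553 ≈ 1780.46 mg.

1780 mg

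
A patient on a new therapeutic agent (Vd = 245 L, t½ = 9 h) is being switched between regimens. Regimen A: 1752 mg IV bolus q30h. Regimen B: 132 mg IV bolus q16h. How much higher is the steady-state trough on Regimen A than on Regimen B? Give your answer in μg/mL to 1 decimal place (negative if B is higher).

Regimen A: f = (1/2)^(30/9) ≈ 0.0992; Cmin,ss = (1752/245)·f/(1−f) ≈ 0.788 μg/mL.
Regimen B: f = (1/2)^(16/9) ≈ 0.2916; Cmin,ss = (132/245)·f/(1−f) ≈ 0.222 μg/mL.
Difference ≈ 0.788 − 0.222 ≈ 0.566 μg/mL.

0.6 μg/mL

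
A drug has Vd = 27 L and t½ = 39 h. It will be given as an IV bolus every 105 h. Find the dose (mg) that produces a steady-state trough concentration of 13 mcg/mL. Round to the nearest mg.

τ/t½ = 105/39 ≈ 2.6923, so f = (1/2)^(105/39) ≈ 0.154716.
Cmin,ss = (D/Vd)·f/(1−f), so D = Cmin,ss·Vd·(1−f)/f.
D = 13 × 27 × (1−f)/f ≈ 13 × 27 × 5.46346 ≈ 1917.67 mg.

1918 mg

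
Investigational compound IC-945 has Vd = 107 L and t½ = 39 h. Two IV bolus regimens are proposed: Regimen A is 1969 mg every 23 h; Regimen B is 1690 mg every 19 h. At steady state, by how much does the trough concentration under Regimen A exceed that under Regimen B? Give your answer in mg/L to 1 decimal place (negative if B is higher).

Regimen A: f = (1/2)^(23/39) ≈ 0.6645; Cmin,ss = (1969/107)·f/(1−f) ≈ 36.447 mg/L.
Regimen B: f = (1/2)^(19/39) ≈ 0.7134; Cmin,ss = (1690/107)·f/(1−f) ≈ 39.315 mg/L.
Difference ≈ 36.447 − 39.315 ≈ -2.868 mg/L.

-2.9 mg/L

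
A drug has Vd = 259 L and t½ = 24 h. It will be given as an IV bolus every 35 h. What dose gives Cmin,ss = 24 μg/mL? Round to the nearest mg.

τ/t½ = 35/24 ≈ 1.4583, so f = (1/2)^(35/24) ≈ 0.363913.
Cmin,ss = (D/Vd)·f/(1−f), so D = Cmin,ss·Vd·(1−f)/f.
D = 24 × 259 × (1−f)/f ≈ 24 × 259 × 1.74791 ≈ 10865.01 mg.

10865 mg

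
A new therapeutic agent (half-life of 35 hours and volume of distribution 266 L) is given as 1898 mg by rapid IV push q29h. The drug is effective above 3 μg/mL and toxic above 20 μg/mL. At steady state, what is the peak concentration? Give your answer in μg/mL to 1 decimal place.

Over one 29-h interval, 29/35 ≈ 0.82857 half-lives elapse, leaving f ≈ 0.5631 of each dose.
At steady state, accumulation factor R = 1/(1 − e^(−kτ)) ≈ 2.2889.
Each bolus raises the concentration by D/Vd = 1898/266 ≈ 7.135 μg/mL.
Steady-state peak Cmax,ss = C₀·R ≈ 7.135 × 2.2889 ≈ 16.331 μg/mL.
Peak 16.3 μg/mL vs MTC 20 μg/mL: below toxic threshold.

16.3 μg/mL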